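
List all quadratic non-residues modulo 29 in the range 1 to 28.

2,3,8,10,11,12,14,15,17,18,19,21,26,27

Square k = 1,…,14 (k and 29−k give the same square):
1²=1, 2²=4, 3²=9, 4²=16, 5²=25, 6²≡7, 7²≡20, 8²≡6, 9²≡23, 10²≡13, 11²≡5, 12²≡28, 13²≡24, 14²≡22 (mod 29).
The residues are {1, 4, 5, 6, 7, 9, 13, 16, 20, 22, 23, 24, 25, 28}; the non-residues are the remaining 14 nonzero classes.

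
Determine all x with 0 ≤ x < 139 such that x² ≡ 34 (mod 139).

27, 112

Since 139 ≡ 3 (mod 4), a square root of 34 is 34^((139+1)/4) = 34^35 mod 139.
Repeated squaring: 34^2≡44, 34^4≡129, 34^8≡100, 34^16≡131, 34^32≡64 (mod 139).
34^35 = 34^(32+2+1) ≡ 112 (mod 139).
Check: 112² = 12544 ≡ 34 (mod 139). The two roots are 27 and 112.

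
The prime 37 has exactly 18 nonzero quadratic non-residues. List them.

2,5,6,8,13,14,15,17,18,19,20,22,23,24,29,31,32,35

Square k = 1,…,18 (k and 37−k give the same square):
1²=1, 2²=4, 3²=9, 4²=16, 5²=25, 6²=36, 7²≡12, 8²≡27, 9²≡7, 10²≡26, 11²≡10, 12²≡33, 13²≡21, 14²≡11, 15²≡3, 16²≡34, 17²≡30, 18²≡28 (mod 37).
The residues are {1, 3, 4, 7, 9, 10, 11, 12, 16, 21, 25, 26, 27, 28, 30, 33, 34, 36}; the non-residues are the remaining 18 nonzero classes.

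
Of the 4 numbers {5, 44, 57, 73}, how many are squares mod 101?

1

(5/101) = +1 → QR.
(44/101) = -1 → non-residue.
(57/101) = -1 → non-residue.
(73/101) = -1 → non-residue.
Total quadratic residues among the 4: 1.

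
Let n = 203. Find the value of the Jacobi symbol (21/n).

Reciprocity: 21 ≡ 1 and 203 ≡ 3 (mod 4), so (21/203) = +(203/21).
Reduce top mod 21: now compute (14/21).
Pull out 2: since 21 ≡ 5 (mod 8), (2/21) = -1.
Reciprocity: 7 ≡ 3 and 21 ≡ 1 (mod 4), so (7/21) = +(21/7).
Reduce top mod 7: now compute (0/7).
Top reduces to 0: gcd > 1, so the symbol is 0.

0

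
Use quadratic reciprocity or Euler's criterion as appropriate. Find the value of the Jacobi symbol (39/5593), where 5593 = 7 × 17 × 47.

1

Reciprocity: 39 ≡ 3 and 5593 ≡ 1 (mod 4), so (39/5593) = +(5593/39).
Reduce top mod 39: now compute (16/39).
Pull out 2^4: since 39 ≡ 7 (mod 8), (2/39) = +1, so (2/39)^4 = +1.
Reached (1/39) = 1. Collecting the sign flips along the way, the symbol is +1.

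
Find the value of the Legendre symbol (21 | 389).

-1

Euler's criterion: (21/389) ≡ 21^194 (mod 389).
21^2 ≡ 52 (mod 389)
21^4 ≡ 370 (mod 389)
21^8 ≡ 361 (mod 389)
21^16 ≡ 6 (mod 389)
21^32 ≡ 36 (mod 389)
21^64 ≡ 129 (mod 389)
21^128 ≡ 303 (mod 389)
21^194 = 21^(128+64+2) ≡ 388 (mod 389).
Result is 388 ≡ −1, so (21/389) = −1.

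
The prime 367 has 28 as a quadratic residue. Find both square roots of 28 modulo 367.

94, 273

Since 367 ≡ 3 (mod 4), a square root of 28 is 28^((367+1)/4) = 28^92 mod 367.
Repeated squaring: 28^2≡50, 28^4≡298, 28^8≡357, 28^16≡100, 28^32≡91, 28^64≡207 (mod 367).
28^92 = 28^(64+16+8+4) ≡ 94 (mod 367).
Check: 94² = 8836 ≡ 28 (mod 367). The two roots are 94 and 273.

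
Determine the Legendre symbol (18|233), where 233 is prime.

1

Pull out 2: since 233 ≡ 1 (mod 8), (2/233) = +1.
Reciprocity: 9 ≡ 1 and 233 ≡ 1 (mod 4), so (9/233) = +(233/9).
Reduce top mod 9: now compute (8/9).
Pull out 2^3: since 9 ≡ 1 (mod 8), (2/9) = +1, so (2/9)^3 = +1.
Reached (1/9) = 1. Collecting the sign flips along the way, the symbol is +1.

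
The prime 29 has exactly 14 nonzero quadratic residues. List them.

1,4,5,6,7,9,13,16,20,22,23,24,25,28

Square k = 1,…,14 (k and 29−k give the same square):
1²=1, 2²=4, 3²=9, 4²=16, 5²=25, 6²≡7, 7²≡20, 8²≡6, 9²≡23, 10²≡13, 11²≡5, 12²≡28, 13²≡24, 14²≡22 (mod 29).
So the quadratic residues mod 29 are {1, 4, 5, 6, 7, 9, 13, 16, 20, 22, 23, 24, 25, 28}.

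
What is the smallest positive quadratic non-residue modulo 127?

3

(2/127) = +1, so 2 is a residue.
(3/127) = −1, so 3 is the smallest positive non-residue mod 127.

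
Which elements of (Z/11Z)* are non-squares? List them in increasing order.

2,6,7,8,10

Square k = 1,…,5 (k and 11−k give the same square):
1²=1, 2²=4, 3²=9, 4²≡5, 5²≡3 (mod 11).
The residues are {1, 3, 4, 5, 9}; the non-residues are the remaining 5 nonzero classes.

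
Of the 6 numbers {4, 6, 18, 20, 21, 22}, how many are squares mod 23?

3

(4/23) = +1 → QR.
(6/23) = +1 → QR.
(18/23) = +1 → QR.
(20/23) = -1 → non-residue.
(21/23) = -1 → non-residue.
(22/23) = -1 → non-residue.
Total quadratic residues among the 6: 3.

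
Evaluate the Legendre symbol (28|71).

Pull out 2^2: since 71 ≡ 7 (mod 8), (2/71) = +1, so (2/71)^2 = +1.
Reciprocity: 7 ≡ 3 and 71 ≡ 3 (mod 4), so (7/71) = −(71/7).
Reduce top mod 7: now compute (1/7).
Reached (1/7) = 1. Collecting the sign flips along the way, the symbol is -1.

-1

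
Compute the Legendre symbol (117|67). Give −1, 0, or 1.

-1

Euler's criterion: (117/67) ≡ 50^33 (mod 67).
50^2 ≡ 21 (mod 67)
50^4 ≡ 39 (mod 67)
50^8 ≡ 47 (mod 67)
50^16 ≡ 65 (mod 67)
50^32 ≡ 4 (mod 67)
50^33 = 50^(32+1) ≡ 66 (mod 67).
Result is 66 ≡ −1, so (117/67) = −1.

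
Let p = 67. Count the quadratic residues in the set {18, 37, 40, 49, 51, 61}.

3

(18/67) = -1 → non-residue.
(37/67) = +1 → QR.
(40/67) = +1 → QR.
(49/67) = +1 → QR.
(51/67) = -1 → non-residue.
(61/67) = -1 → non-residue.
Total quadratic residues among the 6: 3.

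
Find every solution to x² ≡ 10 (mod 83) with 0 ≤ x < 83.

33, 50

Since 83 ≡ 3 (mod 4), a square root of 10 is 10^((83+1)/4) = 10^21 mod 83.
Repeated squaring: 10^2≡17, 10^4≡40, 10^8≡23, 10^16≡31 (mod 83).
10^21 = 10^(16+4+1) ≡ 33 (mod 83).
Check: 33² = 1089 ≡ 10 (mod 83). The two roots are 33 and 50.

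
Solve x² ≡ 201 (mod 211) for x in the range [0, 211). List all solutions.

Since 211 ≡ 3 (mod 4), a square root of 201 is 201^((211+1)/4) = 201^53 mod 211.
Repeated squaring: 201^2≡100, 201^4≡83, 201^8≡137, 201^16≡201, 201^32≡100 (mod 211).
201^53 = 201^(32+16+4+1) ≡ 137 (mod 211).
Check: 137² = 18769 ≡ 201 (mod 211). The two roots are 74 and 137.

74, 137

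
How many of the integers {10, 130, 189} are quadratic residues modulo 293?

2

(10/293) = +1 → QR.
(130/293) = -1 → non-residue.
(189/293) = +1 → QR.
Total quadratic residues among the 3: 2.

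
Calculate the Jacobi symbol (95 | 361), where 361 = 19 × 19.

Reciprocity: 95 ≡ 3 and 361 ≡ 1 (mod 4), so (95/361) = +(361/95).
Reduce top mod 95: now compute (76/95).
Pull out 2^2: since 95 ≡ 7 (mod 8), (2/95) = +1, so (2/95)^2 = +1.
Reciprocity: 19 ≡ 3 and 95 ≡ 3 (mod 4), so (19/95) = −(95/19).
Reduce top mod 19: now compute (0/19).
Top reduces to 0: gcd > 1, so the symbol is 0.

0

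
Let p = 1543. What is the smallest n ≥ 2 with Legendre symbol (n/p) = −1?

3

(2/1543) = +1, so 2 is a residue.
(3/1543) = −1, so 3 is the smallest positive non-residue mod 1543.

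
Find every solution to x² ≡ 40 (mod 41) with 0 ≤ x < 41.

41 ≡ 1 (mod 4), so we find a root by search.
Trying successive values, 9² = 81 ≡ 40 (mod 41). The other root is 41 − 9 = 32.

9, 32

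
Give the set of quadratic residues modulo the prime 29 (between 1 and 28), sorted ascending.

Square k = 1,…,14 (k and 29−k give the same square):
1²=1, 2²=4, 3²=9, 4²=16, 5²=25, 6²≡7, 7²≡20, 8²≡6, 9²≡23, 10²≡13, 11²≡5, 12²≡28, 13²≡24, 14²≡22 (mod 29).
So the quadratic residues mod 29 are {1, 4, 5, 6, 7, 9, 13, 16, 20, 22, 23, 24, 25, 28}.

1,4,5,6,7,9,13,16,20,22,23,24,25,28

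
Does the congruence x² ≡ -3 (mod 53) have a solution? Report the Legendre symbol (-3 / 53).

-1

First reduce: -3 ≡ 50 (mod 53).
Pull out 2: since 53 ≡ 5 (mod 8), (2/53) = -1.
Reciprocity: 25 ≡ 1 and 53 ≡ 1 (mod 4), so (25/53) = +(53/25).
Reduce top mod 25: now compute (3/25).
Reciprocity: 3 ≡ 3 and 25 ≡ 1 (mod 4), so (3/25) = +(25/3).
Reduce top mod 3: now compute (1/3).
Reached (1/3) = 1. Collecting the sign flips along the way, the symbol is -1.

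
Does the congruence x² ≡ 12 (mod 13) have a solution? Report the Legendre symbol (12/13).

Pull out 2^2: since 13 ≡ 5 (mod 8), (2/13) = -1, so (2/13)^2 = +1.
Reciprocity: 3 ≡ 3 and 13 ≡ 1 (mod 4), so (3/13) = +(13/3).
Reduce top mod 3: now compute (1/3).
Reached (1/3) = 1. Collecting the sign flips along the way, the symbol is +1.

1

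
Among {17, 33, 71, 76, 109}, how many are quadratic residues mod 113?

(17/113) = -1 → non-residue.
(33/113) = -1 → non-residue.
(71/113) = -1 → non-residue.
(76/113) = -1 → non-residue.
(109/113) = +1 → QR.
Total quadratic residues among the 5: 1.

1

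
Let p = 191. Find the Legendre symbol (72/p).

Euler's criterion: (72/191) ≡ 72^95 (mod 191).
72^2 ≡ 27 (mod 191)
72^4 ≡ 156 (mod 191)
72^8 ≡ 79 (mod 191)
72^16 ≡ 129 (mod 191)
72^32 ≡ 24 (mod 191)
72^64 ≡ 3 (mod 191)
72^95 = 72^(64+16+8+4+2+1) ≡ 1 (mod 191).
Result is 1, so (72/191) = 1.

1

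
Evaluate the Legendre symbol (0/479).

0

Top reduces to 0: gcd > 1, so the symbol is 0.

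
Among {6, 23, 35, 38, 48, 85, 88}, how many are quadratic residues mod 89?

(6/89) = -1 → non-residue.
(23/89) = -1 → non-residue.
(35/89) = -1 → non-residue.
(38/89) = -1 → non-residue.
(48/89) = -1 → non-residue.
(85/89) = +1 → QR.
(88/89) = +1 → QR.
Total quadratic residues among the 7: 2.

2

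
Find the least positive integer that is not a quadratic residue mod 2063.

5

(2/2063) = +1, so 2 is a residue.
(3/2063) = +1, so 3 is a residue.
(4/2063) = +1, so 4 is a residue.
(5/2063) = −1, so 5 is the smallest positive non-residue mod 2063.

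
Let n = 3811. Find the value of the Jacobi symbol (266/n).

1

Pull out 2: since 3811 ≡ 3 (mod 8), (2/3811) = -1.
Reciprocity: 133 ≡ 1 and 3811 ≡ 3 (mod 4), so (133/3811) = +(3811/133).
Reduce top mod 133: now compute (87/133).
Reciprocity: 87 ≡ 3 and 133 ≡ 1 (mod 4), so (87/133) = +(133/87).
Reduce top mod 87: now compute (46/87).
Pull out 2: since 87 ≡ 7 (mod 8), (2/87) = +1.
Reciprocity: 23 ≡ 3 and 87 ≡ 3 (mod 4), so (23/87) = −(87/23).
Reduce top mod 23: now compute (18/23).
Pull out 2: since 23 ≡ 7 (mod 8), (2/23) = +1.
Reciprocity: 9 ≡ 1 and 23 ≡ 3 (mod 4), so (9/23) = +(23/9).
Reduce top mod 9: now compute (5/9).
Reciprocity: 5 ≡ 1 and 9 ≡ 1 (mod 4), so (5/9) = +(9/5).
Reduce top mod 5: now compute (4/5).
Pull out 2^2: since 5 ≡ 5 (mod 8), (2/5) = -1, so (2/5)^2 = +1.
Reached (1/5) = 1. Collecting the sign flips along the way, the symbol is +1.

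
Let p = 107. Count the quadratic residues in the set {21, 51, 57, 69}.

(21/107) = -1 → non-residue.
(51/107) = -1 → non-residue.
(57/107) = +1 → QR.
(69/107) = +1 → QR.
Total quadratic residues among the 4: 2.

2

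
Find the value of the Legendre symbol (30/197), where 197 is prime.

Euler's criterion: (30/197) ≡ 30^98 (mod 197).
30^2 ≡ 112 (mod 197)
30^4 ≡ 133 (mod 197)
30^8 ≡ 156 (mod 197)
30^16 ≡ 105 (mod 197)
30^32 ≡ 190 (mod 197)
30^64 ≡ 49 (mod 197)
30^98 = 30^(64+32+2) ≡ 196 (mod 197).
Result is 196 ≡ −1, so (30/197) = −1.

-1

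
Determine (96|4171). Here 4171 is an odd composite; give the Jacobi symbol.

Pull out 2^5: since 4171 ≡ 3 (mod 8), (2/4171) = -1, so (2/4171)^5 = -1.
Reciprocity: 3 ≡ 3 and 4171 ≡ 3 (mod 4), so (3/4171) = −(4171/3).
Reduce top mod 3: now compute (1/3).
Reached (1/3) = 1. Collecting the sign flips along the way, the symbol is +1.

1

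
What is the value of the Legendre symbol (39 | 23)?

1

Euler's criterion: (39/23) ≡ 16^11 (mod 23).
16^2 ≡ 3 (mod 23)
16^4 ≡ 9 (mod 23)
16^8 ≡ 12 (mod 23)
16^11 = 16^(8+2+1) ≡ 1 (mod 23).
Result is 1, so (39/23) = 1.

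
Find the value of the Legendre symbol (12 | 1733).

-1

Pull out 2^2: since 1733 ≡ 5 (mod 8), (2/1733) = -1, so (2/1733)^2 = +1.
Reciprocity: 3 ≡ 3 and 1733 ≡ 1 (mod 4), so (3/1733) = +(1733/3).
Reduce top mod 3: now compute (2/3).
Pull out 2: since 3 ≡ 3 (mod 8), (2/3) = -1.
Reached (1/3) = 1. Collecting the sign flips along the way, the symbol is -1.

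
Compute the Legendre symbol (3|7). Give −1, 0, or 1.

Reciprocity: 3 ≡ 3 and 7 ≡ 3 (mod 4), so (3/7) = −(7/3).
Reduce top mod 3: now compute (1/3).
Reached (1/3) = 1. Collecting the sign flips along the way, the symbol is -1.

-1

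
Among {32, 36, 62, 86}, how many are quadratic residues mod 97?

4

(32/97) = +1 → QR.
(36/97) = +1 → QR.
(62/97) = +1 → QR.
(86/97) = +1 → QR.
Total quadratic residues among the 4: 4.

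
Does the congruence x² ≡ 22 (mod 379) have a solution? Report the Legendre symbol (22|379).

1

Pull out 2: since 379 ≡ 3 (mod 8), (2/379) = -1.
Reciprocity: 11 ≡ 3 and 379 ≡ 3 (mod 4), so (11/379) = −(379/11).
Reduce top mod 11: now compute (5/11).
Reciprocity: 5 ≡ 1 and 11 ≡ 3 (mod 4), so (5/11) = +(11/5).
Reduce top mod 5: now compute (1/5).
Reached (1/5) = 1. Collecting the sign flips along the way, the symbol is +1.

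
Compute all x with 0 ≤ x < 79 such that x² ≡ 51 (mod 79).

29, 50

Since 79 ≡ 3 (mod 4), a square root of 51 is 51^((79+1)/4) = 51^20 mod 79.
Repeated squaring: 51^2≡73, 51^4≡36, 51^8≡32, 51^16≡76 (mod 79).
51^20 = 51^(16+4) ≡ 50 (mod 79).
Check: 50² = 2500 ≡ 51 (mod 79). The two roots are 29 and 50.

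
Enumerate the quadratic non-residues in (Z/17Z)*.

3 5 6 7 10 11 12 14

Square k = 1,…,8 (k and 17−k give the same square):
1²=1, 2²=4, 3²=9, 4²=16, 5²≡8, 6²≡2, 7²≡15, 8²≡13 (mod 17).
The residues are {1, 2, 4, 8, 9, 13, 15, 16}; the non-residues are the remaining 8 nonzero classes.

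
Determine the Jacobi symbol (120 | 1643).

Pull out 2^3: since 1643 ≡ 3 (mod 8), (2/1643) = -1, so (2/1643)^3 = -1.
Reciprocity: 15 ≡ 3 and 1643 ≡ 3 (mod 4), so (15/1643) = −(1643/15).
Reduce top mod 15: now compute (8/15).
Pull out 2^3: since 15 ≡ 7 (mod 8), (2/15) = +1, so (2/15)^3 = +1.
Reached (1/15) = 1. Collecting the sign flips along the way, the symbol is +1.

1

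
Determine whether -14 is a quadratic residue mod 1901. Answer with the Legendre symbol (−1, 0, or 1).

-1

First reduce: -14 ≡ 1887 (mod 1901).
Reciprocity: 1887 ≡ 3 and 1901 ≡ 1 (mod 4), so (1887/1901) = +(1901/1887).
Reduce top mod 1887: now compute (14/1887).
Pull out 2: since 1887 ≡ 7 (mod 8), (2/1887) = +1.
Reciprocity: 7 ≡ 3 and 1887 ≡ 3 (mod 4), so (7/1887) = −(1887/7).
Reduce top mod 7: now compute (4/7).
Pull out 2^2: since 7 ≡ 7 (mod 8), (2/7) = +1, so (2/7)^2 = +1.
Reached (1/7) = 1. Collecting the sign flips along the way, the symbol is -1.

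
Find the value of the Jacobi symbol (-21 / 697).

First reduce: -21 ≡ 676 (mod 697).
Pull out 2^2: since 697 ≡ 1 (mod 8), (2/697) = +1, so (2/697)^2 = +1.
Reciprocity: 169 ≡ 1 and 697 ≡ 1 (mod 4), so (169/697) = +(697/169).
Reduce top mod 169: now compute (21/169).
Reciprocity: 21 ≡ 1 and 169 ≡ 1 (mod 4), so (21/169) = +(169/21).
Reduce top mod 21: now compute (1/21).
Reached (1/21) = 1. Collecting the sign flips along the way, the symbol is +1.

1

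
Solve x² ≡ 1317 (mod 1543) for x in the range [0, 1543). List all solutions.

Since 1543 ≡ 3 (mod 4), a square root of 1317 is 1317^((1543+1)/4) = 1317^386 mod 1543.
Repeated squaring: 1317^2≡157, 1317^4≡1504, 1317^8≡1521, 1317^16≡484, 1317^32≡1263, 1317^64≡1250, 1317^128≡984, 1317^256≡795 (mod 1543).
1317^386 = 1317^(256+128+2) ≡ 1332 (mod 1543).
Check: 1332² = 1774224 ≡ 1317 (mod 1543). The two roots are 211 and 1332.

211, 1332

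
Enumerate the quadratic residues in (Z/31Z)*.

1, 2, 4, 5, 7, 8, 9, 10, 14, 16, 18, 19, 20, 25, 28

Square k = 1,…,15 (k and 31−k give the same square):
1²=1, 2²=4, 3²=9, 4²=16, 5²=25, 6²≡5, 7²≡18, 8²≡2, 9²≡19, 10²≡7, 11²≡28, 12²≡20, 13²≡14, 14²≡10, 15²≡8 (mod 31).
So the quadratic residues mod 31 are {1, 2, 4, 5, 7, 8, 9, 10, 14, 16, 18, 19, 20, 25, 28}.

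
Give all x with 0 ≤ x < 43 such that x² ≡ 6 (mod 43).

Since 43 ≡ 3 (mod 4), a square root of 6 is 6^((43+1)/4) = 6^11 mod 43.
Repeated squaring: 6^2≡36, 6^4≡6, 6^8≡36 (mod 43).
6^11 = 6^(8+2+1) ≡ 36 (mod 43).
Check: 36² = 1296 ≡ 6 (mod 43). The two roots are 7 and 36.

7, 36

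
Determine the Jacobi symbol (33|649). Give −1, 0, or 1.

Reciprocity: 33 ≡ 1 and 649 ≡ 1 (mod 4), so (33/649) = +(649/33).
Reduce top mod 33: now compute (22/33).
Pull out 2: since 33 ≡ 1 (mod 8), (2/33) = +1.
Reciprocity: 11 ≡ 3 and 33 ≡ 1 (mod 4), so (11/33) = +(33/11).
Reduce top mod 11: now compute (0/11).
Top reduces to 0: gcd > 1, so the symbol is 0.

0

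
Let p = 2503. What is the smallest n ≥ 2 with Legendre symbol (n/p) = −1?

3

(2/2503) = +1, so 2 is a residue.
(3/2503) = −1, so 3 is the smallest positive non-residue mod 2503.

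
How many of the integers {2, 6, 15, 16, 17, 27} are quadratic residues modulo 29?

(2/29) = -1 → non-residue.
(6/29) = +1 → QR.
(15/29) = -1 → non-residue.
(16/29) = +1 → QR.
(17/29) = -1 → non-residue.
(27/29) = -1 → non-residue.
Total quadratic residues among the 6: 2.

2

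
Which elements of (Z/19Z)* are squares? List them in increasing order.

1 4 5 6 7 9 11 16 17

Square k = 1,…,9 (k and 19−k give the same square):
1²=1, 2²=4, 3²=9, 4²=16, 5²≡6, 6²≡17, 7²≡11, 8²≡7, 9²≡5 (mod 19).
So the quadratic residues mod 19 are {1, 4, 5, 6, 7, 9, 11, 16, 17}.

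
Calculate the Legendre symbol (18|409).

1

Euler's criterion: (18/409) ≡ 18^204 (mod 409).
18^2 ≡ 324 (mod 409)
18^4 ≡ 272 (mod 409)
18^8 ≡ 364 (mod 409)
18^16 ≡ 389 (mod 409)
18^32 ≡ 400 (mod 409)
18^64 ≡ 81 (mod 409)
18^128 ≡ 17 (mod 409)
18^204 = 18^(128+64+8+4) ≡ 1 (mod 409).
Result is 1, so (18/409) = 1.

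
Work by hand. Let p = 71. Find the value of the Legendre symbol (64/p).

Euler's criterion: (64/71) ≡ 64^35 (mod 71).
64^2 ≡ 49 (mod 71)
64^4 ≡ 58 (mod 71)
64^8 ≡ 27 (mod 71)
64^16 ≡ 19 (mod 71)
64^32 ≡ 6 (mod 71)
64^35 = 64^(32+2+1) ≡ 1 (mod 71).
Result is 1, so (64/71) = 1.

1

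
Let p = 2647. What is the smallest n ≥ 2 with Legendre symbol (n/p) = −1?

(2/2647) = +1, so 2 is a residue.
(3/2647) = −1, so 3 is the smallest positive non-residue mod 2647.

3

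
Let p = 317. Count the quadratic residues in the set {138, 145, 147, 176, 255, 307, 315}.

(138/317) = +1 → QR.
(145/317) = +1 → QR.
(147/317) = -1 → non-residue.
(176/317) = +1 → QR.
(255/317) = -1 → non-residue.
(307/317) = +1 → QR.
(315/317) = -1 → non-residue.
Total quadratic residues among the 7: 4.

4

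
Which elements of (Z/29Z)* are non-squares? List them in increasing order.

Square k = 1,…,14 (k and 29−k give the same square):
1²=1, 2²=4, 3²=9, 4²=16, 5²=25, 6²≡7, 7²≡20, 8²≡6, 9²≡23, 10²≡13, 11²≡5, 12²≡28, 13²≡24, 14²≡22 (mod 29).
The residues are {1, 4, 5, 6, 7, 9, 13, 16, 20, 22, 23, 24, 25, 28}; the non-residues are the remaining 14 nonzero classes.

2 3 8 10 11 12 14 15 17 18 19 21 26 27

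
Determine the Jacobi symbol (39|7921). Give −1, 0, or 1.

1

Reciprocity: 39 ≡ 3 and 7921 ≡ 1 (mod 4), so (39/7921) = +(7921/39).
Reduce top mod 39: now compute (4/39).
Pull out 2^2: since 39 ≡ 7 (mod 8), (2/39) = +1, so (2/39)^2 = +1.
Reached (1/39) = 1. Collecting the sign flips along the way, the symbol is +1.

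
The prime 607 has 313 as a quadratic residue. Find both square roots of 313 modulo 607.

Since 607 ≡ 3 (mod 4), a square root of 313 is 313^((607+1)/4) = 313^152 mod 607.
Repeated squaring: 313^2≡242, 313^4≡292, 313^8≡284, 313^16≡532, 313^32≡162, 313^64≡143, 313^128≡418 (mod 607).
313^152 = 313^(128+16+8) ≡ 76 (mod 607).
Check: 76² = 5776 ≡ 313 (mod 607). The two roots are 76 and 531.

76, 531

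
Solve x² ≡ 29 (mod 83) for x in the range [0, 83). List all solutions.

Since 83 ≡ 3 (mod 4), a square root of 29 is 29^((83+1)/4) = 29^21 mod 83.
Repeated squaring: 29^2≡11, 29^4≡38, 29^8≡33, 29^16≡10 (mod 83).
29^21 = 29^(16+4+1) ≡ 64 (mod 83).
Check: 64² = 4096 ≡ 29 (mod 83). The two roots are 19 and 64.

19, 64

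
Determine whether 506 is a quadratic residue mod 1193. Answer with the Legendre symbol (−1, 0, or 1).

-1

Pull out 2: since 1193 ≡ 1 (mod 8), (2/1193) = +1.
Reciprocity: 253 ≡ 1 and 1193 ≡ 1 (mod 4), so (253/1193) = +(1193/253).
Reduce top mod 253: now compute (181/253).
Reciprocity: 181 ≡ 1 and 253 ≡ 1 (mod 4), so (181/253) = +(253/181).
Reduce top mod 181: now compute (72/181).
Pull out 2^3: since 181 ≡ 5 (mod 8), (2/181) = -1, so (2/181)^3 = -1.
Reciprocity: 9 ≡ 1 and 181 ≡ 1 (mod 4), so (9/181) = +(181/9).
Reduce top mod 9: now compute (1/9).
Reached (1/9) = 1. Collecting the sign flips along the way, the symbol is -1.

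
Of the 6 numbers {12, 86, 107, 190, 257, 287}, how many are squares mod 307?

(12/307) = -1 → non-residue.
(86/307) = +1 → QR.
(107/307) = +1 → QR.
(190/307) = +1 → QR.
(257/307) = +1 → QR.
(287/307) = +1 → QR.
Total quadratic residues among the 6: 5.

5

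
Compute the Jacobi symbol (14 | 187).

Pull out 2: since 187 ≡ 3 (mod 8), (2/187) = -1.
Reciprocity: 7 ≡ 3 and 187 ≡ 3 (mod 4), so (7/187) = −(187/7).
Reduce top mod 7: now compute (5/7).
Reciprocity: 5 ≡ 1 and 7 ≡ 3 (mod 4), so (5/7) = +(7/5).
Reduce top mod 5: now compute (2/5).
Pull out 2: since 5 ≡ 5 (mod 8), (2/5) = -1.
Reached (1/5) = 1. Collecting the sign flips along the way, the symbol is -1.

-1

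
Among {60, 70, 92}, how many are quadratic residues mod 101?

2

(60/101) = -1 → non-residue.
(70/101) = +1 → QR.
(92/101) = +1 → QR.
Total quadratic residues among the 3: 2.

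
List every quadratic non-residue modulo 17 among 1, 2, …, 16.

3,5,6,7,10,11,12,14

Square k = 1,…,8 (k and 17−k give the same square):
1²=1, 2²=4, 3²=9, 4²=16, 5²≡8, 6²≡2, 7²≡15, 8²≡13 (mod 17).
The residues are {1, 2, 4, 8, 9, 13, 15, 16}; the non-residues are the remaining 8 nonzero classes.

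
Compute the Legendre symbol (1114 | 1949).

Pull out 2: since 1949 ≡ 5 (mod 8), (2/1949) = -1.
Reciprocity: 557 ≡ 1 and 1949 ≡ 1 (mod 4), so (557/1949) = +(1949/557).
Reduce top mod 557: now compute (278/557).
Pull out 2: since 557 ≡ 5 (mod 8), (2/557) = -1.
Reciprocity: 139 ≡ 3 and 557 ≡ 1 (mod 4), so (139/557) = +(557/139).
Reduce top mod 139: now compute (1/139).
Reached (1/139) = 1. Collecting the sign flips along the way, the symbol is +1.

1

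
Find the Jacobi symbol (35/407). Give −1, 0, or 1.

Reciprocity: 35 ≡ 3 and 407 ≡ 3 (mod 4), so (35/407) = −(407/35).
Reduce top mod 35: now compute (22/35).
Pull out 2: since 35 ≡ 3 (mod 8), (2/35) = -1.
Reciprocity: 11 ≡ 3 and 35 ≡ 3 (mod 4), so (11/35) = −(35/11).
Reduce top mod 11: now compute (2/11).
Pull out 2: since 11 ≡ 3 (mod 8), (2/11) = -1.
Reached (1/11) = 1. Collecting the sign flips along the way, the symbol is +1.

1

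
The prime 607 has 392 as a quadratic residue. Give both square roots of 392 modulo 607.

Since 607 ≡ 3 (mod 4), a square root of 392 is 392^((607+1)/4) = 392^152 mod 607.
Repeated squaring: 392^2≡93, 392^4≡151, 392^8≡342, 392^16≡420, 392^32≡370, 392^64≡325, 392^128≡7 (mod 607).
392^152 = 392^(128+16+8) ≡ 288 (mod 607).
Check: 288² = 82944 ≡ 392 (mod 607). The two roots are 288 and 319.

288, 319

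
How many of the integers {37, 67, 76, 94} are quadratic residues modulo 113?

(37/113) = -1 → non-residue.
(67/113) = -1 → non-residue.
(76/113) = -1 → non-residue.
(94/113) = -1 → non-residue.
Total quadratic residues among the 4: 0.

0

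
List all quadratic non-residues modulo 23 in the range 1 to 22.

5, 7, 10, 11, 14, 15, 17, 19, 20, 21, 22

Square k = 1,…,11 (k and 23−k give the same square):
1²=1, 2²=4, 3²=9, 4²=16, 5²≡2, 6²≡13, 7²≡3, 8²≡18, 9²≡12, 10²≡8, 11²≡6 (mod 23).
The residues are {1, 2, 3, 4, 6, 8, 9, 12, 13, 16, 18}; the non-residues are the remaining 11 nonzero classes.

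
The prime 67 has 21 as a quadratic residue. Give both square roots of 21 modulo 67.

Since 67 ≡ 3 (mod 4), a square root of 21 is 21^((67+1)/4) = 21^17 mod 67.
Repeated squaring: 21^2≡39, 21^4≡47, 21^8≡65, 21^16≡4 (mod 67).
21^17 = 21^(16+1) ≡ 17 (mod 67).
Check: 17² = 289 ≡ 21 (mod 67). The two roots are 17 and 50.

17, 50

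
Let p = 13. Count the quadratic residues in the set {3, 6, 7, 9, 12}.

(3/13) = +1 → QR.
(6/13) = -1 → non-residue.
(7/13) = -1 → non-residue.
(9/13) = +1 → QR.
(12/13) = +1 → QR.
Total quadratic residues among the 5: 3.

3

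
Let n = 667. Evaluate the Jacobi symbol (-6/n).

-1

First reduce: -6 ≡ 661 (mod 667).
Reciprocity: 661 ≡ 1 and 667 ≡ 3 (mod 4), so (661/667) = +(667/661).
Reduce top mod 661: now compute (6/661).
Pull out 2: since 661 ≡ 5 (mod 8), (2/661) = -1.
Reciprocity: 3 ≡ 3 and 661 ≡ 1 (mod 4), so (3/661) = +(661/3).
Reduce top mod 3: now compute (1/3).
Reached (1/3) = 1. Collecting the sign flips along the way, the symbol is -1.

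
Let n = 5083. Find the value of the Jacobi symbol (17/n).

0

Reciprocity: 17 ≡ 1 and 5083 ≡ 3 (mod 4), so (17/5083) = +(5083/17).
Reduce top mod 17: now compute (0/17).
Top reduces to 0: gcd > 1, so the symbol is 0.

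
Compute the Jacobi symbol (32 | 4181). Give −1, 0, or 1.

-1

Pull out 2^5: since 4181 ≡ 5 (mod 8), (2/4181) = -1, so (2/4181)^5 = -1.
Reached (1/4181) = 1. Collecting the sign flips along the way, the symbol is -1.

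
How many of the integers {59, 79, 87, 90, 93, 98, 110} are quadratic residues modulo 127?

3

(59/127) = -1 → non-residue.
(79/127) = +1 → QR.
(87/127) = +1 → QR.
(90/127) = -1 → non-residue.
(93/127) = -1 → non-residue.
(98/127) = +1 → QR.
(110/127) = -1 → non-residue.
Total quadratic residues among the 7: 3.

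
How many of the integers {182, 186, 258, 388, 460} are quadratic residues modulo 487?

4

(182/487) = +1 → QR.
(186/487) = -1 → non-residue.
(258/487) = +1 → QR.
(388/487) = +1 → QR.
(460/487) = +1 → QR.
Total quadratic residues among the 5: 4.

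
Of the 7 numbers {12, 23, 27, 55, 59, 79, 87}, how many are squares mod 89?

(12/89) = -1 → non-residue.
(23/89) = -1 → non-residue.
(27/89) = -1 → non-residue.
(55/89) = +1 → QR.
(59/89) = -1 → non-residue.
(79/89) = +1 → QR.
(87/89) = +1 → QR.
Total quadratic residues among the 7: 3.

3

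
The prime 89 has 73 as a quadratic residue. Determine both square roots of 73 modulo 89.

42, 47

89 ≡ 1 (mod 4), so we find a root by search.
Trying successive values, 42² = 1764 ≡ 73 (mod 89). The other root is 89 − 42 = 47.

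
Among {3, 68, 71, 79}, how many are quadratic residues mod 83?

(3/83) = +1 → QR.
(68/83) = +1 → QR.
(71/83) = -1 → non-residue.
(79/83) = -1 → non-residue.
Total quadratic residues among the 4: 2.

2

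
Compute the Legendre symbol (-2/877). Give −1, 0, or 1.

Euler's criterion: (-2/877) ≡ 875^438 (mod 877).
875^2 ≡ 4 (mod 877)
875^4 ≡ 16 (mod 877)
875^8 ≡ 256 (mod 877)
875^16 ≡ 638 (mod 877)
875^32 ≡ 116 (mod 877)
875^64 ≡ 301 (mod 877)
875^128 ≡ 270 (mod 877)
875^256 ≡ 109 (mod 877)
875^438 = 875^(256+128+32+16+4+2) ≡ 876 (mod 877).
Result is 876 ≡ −1, so (-2/877) = −1.

-1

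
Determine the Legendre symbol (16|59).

1

Euler's criterion: (16/59) ≡ 16^29 (mod 59).
16^2 ≡ 20 (mod 59)
16^4 ≡ 46 (mod 59)
16^8 ≡ 51 (mod 59)
16^16 ≡ 5 (mod 59)
16^29 = 16^(16+8+4+1) ≡ 1 (mod 59).
Result is 1, so (16/59) = 1.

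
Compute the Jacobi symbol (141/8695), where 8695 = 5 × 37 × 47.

0

Reciprocity: 141 ≡ 1 and 8695 ≡ 3 (mod 4), so (141/8695) = +(8695/141).
Reduce top mod 141: now compute (94/141).
Pull out 2: since 141 ≡ 5 (mod 8), (2/141) = -1.
Reciprocity: 47 ≡ 3 and 141 ≡ 1 (mod 4), so (47/141) = +(141/47).
Reduce top mod 47: now compute (0/47).
Top reduces to 0: gcd > 1, so the symbol is 0.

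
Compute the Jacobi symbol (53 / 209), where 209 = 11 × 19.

Reciprocity: 53 ≡ 1 and 209 ≡ 1 (mod 4), so (53/209) = +(209/53).
Reduce top mod 53: now compute (50/53).
Pull out 2: since 53 ≡ 5 (mod 8), (2/53) = -1.
Reciprocity: 25 ≡ 1 and 53 ≡ 1 (mod 4), so (25/53) = +(53/25).
Reduce top mod 25: now compute (3/25).
Reciprocity: 3 ≡ 3 and 25 ≡ 1 (mod 4), so (3/25) = +(25/3).
Reduce top mod 3: now compute (1/3).
Reached (1/3) = 1. Collecting the sign flips along the way, the symbol is -1.

-1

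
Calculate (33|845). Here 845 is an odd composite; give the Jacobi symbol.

Reciprocity: 33 ≡ 1 and 845 ≡ 1 (mod 4), so (33/845) = +(845/33).
Reduce top mod 33: now compute (20/33).
Pull out 2^2: since 33 ≡ 1 (mod 8), (2/33) = +1, so (2/33)^2 = +1.
Reciprocity: 5 ≡ 1 and 33 ≡ 1 (mod 4), so (5/33) = +(33/5).
Reduce top mod 5: now compute (3/5).
Reciprocity: 3 ≡ 3 and 5 ≡ 1 (mod 4), so (3/5) = +(5/3).
Reduce top mod 3: now compute (2/3).
Pull out 2: since 3 ≡ 3 (mod 8), (2/3) = -1.
Reached (1/3) = 1. Collecting the sign flips along the way, the symbol is -1.

-1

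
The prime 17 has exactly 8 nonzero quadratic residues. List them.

Square k = 1,…,8 (k and 17−k give the same square):
1²=1, 2²=4, 3²=9, 4²=16, 5²≡8, 6²≡2, 7²≡15, 8²≡13 (mod 17).
So the quadratic residues mod 17 are {1, 2, 4, 8, 9, 13, 15, 16}.

1 2 4 8 9 13 15 16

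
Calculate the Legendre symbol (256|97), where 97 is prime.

1

First reduce: 256 ≡ 62 (mod 97).
Pull out 2: since 97 ≡ 1 (mod 8), (2/97) = +1.
Reciprocity: 31 ≡ 3 and 97 ≡ 1 (mod 4), so (31/97) = +(97/31).
Reduce top mod 31: now compute (4/31).
Pull out 2^2: since 31 ≡ 7 (mod 8), (2/31) = +1, so (2/31)^2 = +1.
Reached (1/31) = 1. Collecting the sign flips along the way, the symbol is +1.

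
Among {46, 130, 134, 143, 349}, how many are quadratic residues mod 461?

2

(46/461) = -1 → non-residue.
(130/461) = +1 → QR.
(134/461) = -1 → non-residue.
(143/461) = +1 → QR.
(349/461) = -1 → non-residue.
Total quadratic residues among the 5: 2.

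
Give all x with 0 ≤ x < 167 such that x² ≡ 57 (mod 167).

Since 167 ≡ 3 (mod 4), a square root of 57 is 57^((167+1)/4) = 57^42 mod 167.
Repeated squaring: 57^2≡76, 57^4≡98, 57^8≡85, 57^16≡44, 57^32≡99 (mod 167).
57^42 = 57^(32+8+2) ≡ 97 (mod 167).
Check: 97² = 9409 ≡ 57 (mod 167). The two roots are 70 and 97.

70, 97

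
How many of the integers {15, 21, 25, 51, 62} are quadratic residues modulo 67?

4

(15/67) = +1 → QR.
(21/67) = +1 → QR.
(25/67) = +1 → QR.
(51/67) = -1 → non-residue.
(62/67) = +1 → QR.
Total quadratic residues among the 5: 4.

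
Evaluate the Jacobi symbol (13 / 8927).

1

Reciprocity: 13 ≡ 1 and 8927 ≡ 3 (mod 4), so (13/8927) = +(8927/13).
Reduce top mod 13: now compute (9/13).
Reciprocity: 9 ≡ 1 and 13 ≡ 1 (mod 4), so (9/13) = +(13/9).
Reduce top mod 9: now compute (4/9).
Pull out 2^2: since 9 ≡ 1 (mod 8), (2/9) = +1, so (2/9)^2 = +1.
Reached (1/9) = 1. Collecting the sign flips along the way, the symbol is +1.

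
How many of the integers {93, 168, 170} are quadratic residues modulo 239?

(93/239) = +1 → QR.
(168/239) = -1 → non-residue.
(170/239) = +1 → QR.
Total quadratic residues among the 3: 2.

2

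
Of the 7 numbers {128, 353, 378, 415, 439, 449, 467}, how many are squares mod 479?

2

(128/479) = +1 → QR.
(353/479) = -1 → non-residue.
(378/479) = +1 → QR.
(415/479) = -1 → non-residue.
(439/479) = -1 → non-residue.
(449/479) = -1 → non-residue.
(467/479) = -1 → non-residue.
Total quadratic residues among the 7: 2.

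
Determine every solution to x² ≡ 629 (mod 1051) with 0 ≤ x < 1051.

Since 1051 ≡ 3 (mod 4), a square root of 629 is 629^((1051+1)/4) = 629^263 mod 1051.
Repeated squaring: 629^2≡465, 629^4≡770, 629^8≡136, 629^16≡629, 629^32≡465, 629^64≡770, 629^128≡136, 629^256≡629 (mod 1051).
629^263 = 629^(256+4+2+1) ≡ 136 (mod 1051).
Check: 136² = 18496 ≡ 629 (mod 1051). The two roots are 136 and 915.

136, 915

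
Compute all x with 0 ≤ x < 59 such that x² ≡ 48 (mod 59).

15, 44

Since 59 ≡ 3 (mod 4), a square root of 48 is 48^((59+1)/4) = 48^15 mod 59.
Repeated squaring: 48^2≡3, 48^4≡9, 48^8≡22 (mod 59).
48^15 = 48^(8+4+2+1) ≡ 15 (mod 59).
Check: 15² = 225 ≡ 48 (mod 59). The two roots are 15 and 44.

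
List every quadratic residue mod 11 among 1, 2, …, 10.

Square k = 1,…,5 (k and 11−k give the same square):
1²=1, 2²=4, 3²=9, 4²≡5, 5²≡3 (mod 11).
So the quadratic residues mod 11 are {1, 3, 4, 5, 9}.

1,3,4,5,9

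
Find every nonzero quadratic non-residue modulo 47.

Square k = 1,…,23 (k and 47−k give the same square):
1²=1, 2²=4, 3²=9, 4²=16, 5²=25, 6²=36, 7²≡2, 8²≡17, 9²≡34, 10²≡6, 11²≡27, 12²≡3, 13²≡28, 14²≡8, 15²≡37, 16²≡21, 17²≡7, 18²≡42, 19²≡32, 20²≡24, 21²≡18, 22²≡14, 23²≡12 (mod 47).
The residues are {1, 2, 3, 4, 6, 7, 8, 9, 12, 14, 16, 17, 18, 21, 24, 25, 27, 28, 32, 34, 36, 37, 42}; the non-residues are the remaining 23 nonzero classes.

5 10 11 13 15 19 20 22 23 26 29 30 31 33 35 38 39 40 41 43 44 45 46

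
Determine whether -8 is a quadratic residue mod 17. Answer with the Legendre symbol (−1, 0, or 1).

First reduce: -8 ≡ 9 (mod 17).
Reciprocity: 9 ≡ 1 and 17 ≡ 1 (mod 4), so (9/17) = +(17/9).
Reduce top mod 9: now compute (8/9).
Pull out 2^3: since 9 ≡ 1 (mod 8), (2/9) = +1, so (2/9)^3 = +1.
Reached (1/9) = 1. Collecting the sign flips along the way, the symbol is +1.

1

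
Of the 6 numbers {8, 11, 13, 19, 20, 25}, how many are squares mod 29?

3

(8/29) = -1 → non-residue.
(11/29) = -1 → non-residue.
(13/29) = +1 → QR.
(19/29) = -1 → non-residue.
(20/29) = +1 → QR.
(25/29) = +1 → QR.
Total quadratic residues among the 6: 3.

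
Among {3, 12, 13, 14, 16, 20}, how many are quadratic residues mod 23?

4

(3/23) = +1 → QR.
(12/23) = +1 → QR.
(13/23) = +1 → QR.
(14/23) = -1 → non-residue.
(16/23) = +1 → QR.
(20/23) = -1 → non-residue.
Total quadratic residues among the 6: 4.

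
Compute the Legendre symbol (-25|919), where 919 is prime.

First reduce: -25 ≡ 894 (mod 919).
Pull out 2: since 919 ≡ 7 (mod 8), (2/919) = +1.
Reciprocity: 447 ≡ 3 and 919 ≡ 3 (mod 4), so (447/919) = −(919/447).
Reduce top mod 447: now compute (25/447).
Reciprocity: 25 ≡ 1 and 447 ≡ 3 (mod 4), so (25/447) = +(447/25).
Reduce top mod 25: now compute (22/25).
Pull out 2: since 25 ≡ 1 (mod 8), (2/25) = +1.
Reciprocity: 11 ≡ 3 and 25 ≡ 1 (mod 4), so (11/25) = +(25/11).
Reduce top mod 11: now compute (3/11).
Reciprocity: 3 ≡ 3 and 11 ≡ 3 (mod 4), so (3/11) = −(11/3).
Reduce top mod 3: now compute (2/3).
Pull out 2: since 3 ≡ 3 (mod 8), (2/3) = -1.
Reached (1/3) = 1. Collecting the sign flips along the way, the symbol is -1.

-1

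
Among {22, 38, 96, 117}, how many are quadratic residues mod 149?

(22/149) = +1 → QR.
(38/149) = -1 → non-residue.
(96/149) = +1 → QR.
(117/149) = -1 → non-residue.
Total quadratic residues among the 4: 2.

2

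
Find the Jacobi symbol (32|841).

Pull out 2^5: since 841 ≡ 1 (mod 8), (2/841) = +1, so (2/841)^5 = +1.
Reached (1/841) = 1. Collecting the sign flips along the way, the symbol is +1.

1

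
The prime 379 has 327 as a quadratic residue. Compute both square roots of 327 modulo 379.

Since 379 ≡ 3 (mod 4), a square root of 327 is 327^((379+1)/4) = 327^95 mod 379.
Repeated squaring: 327^2≡51, 327^4≡327, 327^8≡51, 327^16≡327, 327^32≡51, 327^64≡327 (mod 379).
327^95 = 327^(64+16+8+4+2+1) ≡ 51 (mod 379).
Check: 51² = 2601 ≡ 327 (mod 379). The two roots are 51 and 328.

51, 328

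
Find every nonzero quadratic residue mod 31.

1,2,4,5,7,8,9,10,14,16,18,19,20,25,28

Square k = 1,…,15 (k and 31−k give the same square):
1²=1, 2²=4, 3²=9, 4²=16, 5²=25, 6²≡5, 7²≡18, 8²≡2, 9²≡19, 10²≡7, 11²≡28, 12²≡20, 13²≡14, 14²≡10, 15²≡8 (mod 31).
So the quadratic residues mod 31 are {1, 2, 4, 5, 7, 8, 9, 10, 14, 16, 18, 19, 20, 25, 28}.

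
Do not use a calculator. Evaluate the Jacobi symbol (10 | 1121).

Pull out 2: since 1121 ≡ 1 (mod 8), (2/1121) = +1.
Reciprocity: 5 ≡ 1 and 1121 ≡ 1 (mod 4), so (5/1121) = +(1121/5).
Reduce top mod 5: now compute (1/5).
Reached (1/5) = 1. Collecting the sign flips along the way, the symbol is +1.

1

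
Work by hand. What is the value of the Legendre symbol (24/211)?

1

Pull out 2^3: since 211 ≡ 3 (mod 8), (2/211) = -1, so (2/211)^3 = -1.
Reciprocity: 3 ≡ 3 and 211 ≡ 3 (mod 4), so (3/211) = −(211/3).
Reduce top mod 3: now compute (1/3).
Reached (1/3) = 1. Collecting the sign flips along the way, the symbol is +1.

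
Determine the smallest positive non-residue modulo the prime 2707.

(2/2707) = −1, so 2 is the smallest positive non-residue mod 2707.

2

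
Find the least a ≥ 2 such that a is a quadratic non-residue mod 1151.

13

(2/1151) = +1, so 2 is a residue.
(3/1151) = +1, so 3 is a residue.
(4/1151) = +1, so 4 is a residue.
(5/1151) = +1, so 5 is a residue.
(6/1151) = +1, so 6 is a residue.
(7/1151) = +1, so 7 is a residue.
(8/1151) = +1, so 8 is a residue.
(9/1151) = +1, so 9 is a residue.
(10/1151) = +1, so 10 is a residue.
(11/1151) = +1, so 11 is a residue.
(12/1151) = +1, so 12 is a residue.
(13/1151) = −1, so 13 is the smallest positive non-residue mod 1151.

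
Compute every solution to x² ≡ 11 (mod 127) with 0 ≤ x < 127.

30, 97

Since 127 ≡ 3 (mod 4), a square root of 11 is 11^((127+1)/4) = 11^32 mod 127.
Repeated squaring: 11^2≡121, 11^4≡36, 11^8≡26, 11^16≡41, 11^32≡30 (mod 127).
11^32 = 11^(32) ≡ 30 (mod 127).
Check: 30² = 900 ≡ 11 (mod 127). The two roots are 30 and 97.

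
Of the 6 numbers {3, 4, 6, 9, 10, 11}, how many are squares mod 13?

(3/13) = +1 → QR.
(4/13) = +1 → QR.
(6/13) = -1 → non-residue.
(9/13) = +1 → QR.
(10/13) = +1 → QR.
(11/13) = -1 → non-residue.
Total quadratic residues among the 6: 4.

4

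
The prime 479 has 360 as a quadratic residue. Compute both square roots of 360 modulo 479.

224, 255

Since 479 ≡ 3 (mod 4), a square root of 360 is 360^((479+1)/4) = 360^120 mod 479.
Repeated squaring: 360^2≡270, 360^4≡92, 360^8≡321, 360^16≡56, 360^32≡262, 360^64≡147 (mod 479).
360^120 = 360^(64+32+16+8) ≡ 224 (mod 479).
Check: 224² = 50176 ≡ 360 (mod 479). The two roots are 224 and 255.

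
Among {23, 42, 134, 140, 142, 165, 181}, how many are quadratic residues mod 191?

(23/191) = +1 → QR.
(42/191) = -1 → non-residue.
(134/191) = +1 → QR.
(140/191) = -1 → non-residue.
(142/191) = -1 → non-residue.
(165/191) = -1 → non-residue.
(181/191) = -1 → non-residue.
Total quadratic residues among the 7: 2.

2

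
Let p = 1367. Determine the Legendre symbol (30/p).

-1

Pull out 2: since 1367 ≡ 7 (mod 8), (2/1367) = +1.
Reciprocity: 15 ≡ 3 and 1367 ≡ 3 (mod 4), so (15/1367) = −(1367/15).
Reduce top mod 15: now compute (2/15).
Pull out 2: since 15 ≡ 7 (mod 8), (2/15) = +1.
Reached (1/15) = 1. Collecting the sign flips along the way, the symbol is -1.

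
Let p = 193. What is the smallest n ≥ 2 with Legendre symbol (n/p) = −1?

5

(2/193) = +1, so 2 is a residue.
(3/193) = +1, so 3 is a residue.
(4/193) = +1, so 4 is a residue.
(5/193) = −1, so 5 is the smallest positive non-residue mod 193.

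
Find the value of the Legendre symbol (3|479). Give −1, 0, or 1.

Euler's criterion: (3/479) ≡ 3^239 (mod 479).
3^2 ≡ 9 (mod 479)
3^4 ≡ 81 (mod 479)
3^8 ≡ 334 (mod 479)
3^16 ≡ 428 (mod 479)
3^32 ≡ 206 (mod 479)
3^64 ≡ 284 (mod 479)
3^128 ≡ 184 (mod 479)
3^239 = 3^(128+64+32+8+4+2+1) ≡ 1 (mod 479).
Result is 1, so (3/479) = 1.

1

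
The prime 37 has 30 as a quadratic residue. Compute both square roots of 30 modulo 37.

37 ≡ 1 (mod 4), so we find a root by search.
Trying successive values, 17² = 289 ≡ 30 (mod 37). The other root is 37 − 17 = 20.

17, 20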